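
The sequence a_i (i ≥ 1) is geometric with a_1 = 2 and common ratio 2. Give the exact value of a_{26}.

67108864

a_i = 2·2^(i-1).
a_{26} = 2·2^25 = 67108864.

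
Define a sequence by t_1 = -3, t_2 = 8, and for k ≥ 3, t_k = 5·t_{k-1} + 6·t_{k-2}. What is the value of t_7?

Step forward from the initial values:
t_3 = 22;  t_4 = 158;  t_5 = 922;  t_6 = 5558;  t_7 = 33322.
(Characteristic roots are 6 and -1.)

33322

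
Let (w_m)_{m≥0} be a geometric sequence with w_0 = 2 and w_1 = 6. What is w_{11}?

354294

Common ratio r = 3.
w_m = 2·3^(m-0).
w_{11} = 2·3^11 = 354294.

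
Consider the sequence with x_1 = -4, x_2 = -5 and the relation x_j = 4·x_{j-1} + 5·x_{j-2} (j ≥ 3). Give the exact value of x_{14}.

-1831054685

Step forward from the initial values:
x_3 = -40, x_4 = -185, x_5 = -940, …, x_{11} = -14648440, x_{12} = -73242185, x_{13} = -366210940, x_{14} = -1831054685.
(Characteristic roots are 5 and -1.)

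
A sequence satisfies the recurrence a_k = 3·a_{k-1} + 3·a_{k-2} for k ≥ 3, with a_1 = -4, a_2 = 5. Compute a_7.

1188

Step forward from the initial values:
a_3 = 3; a_4 = 24; a_5 = 81; a_6 = 315; a_7 = 1188.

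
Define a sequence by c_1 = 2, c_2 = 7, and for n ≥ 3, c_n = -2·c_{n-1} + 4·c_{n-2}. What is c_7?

-1152

Applying the relation repeatedly:
c_3 = -6;  c_4 = 40;  c_5 = -104;  c_6 = 368;  c_7 = -1152.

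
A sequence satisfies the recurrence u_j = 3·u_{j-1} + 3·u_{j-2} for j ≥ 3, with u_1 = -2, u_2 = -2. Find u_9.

-33372

u_3 = -12  u_4 = -42  u_5 = -162  u_6 = -612  u_7 = -2322  u_8 = -8802  u_9 = -33372.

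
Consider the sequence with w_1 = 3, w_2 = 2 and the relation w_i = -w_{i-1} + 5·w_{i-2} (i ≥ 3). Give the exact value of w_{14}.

Applying the relation repeatedly:
w_3 = 13; w_4 = -3; w_5 = 68; …; w_{11} = 21908; w_{12} = -57623; w_{13} = 167163; w_{14} = -455278.

-455278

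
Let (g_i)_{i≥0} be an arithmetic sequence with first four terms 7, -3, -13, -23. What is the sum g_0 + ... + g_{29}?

-4140

Common difference d = -10.
g_i = 7 + (i - 0)·(-10).
g_{29} = -283; S = 30·(7 + (-283))/2 = -4140.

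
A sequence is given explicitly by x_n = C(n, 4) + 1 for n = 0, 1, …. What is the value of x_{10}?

C(10, 4) = 210, so x_{10} = 211.

211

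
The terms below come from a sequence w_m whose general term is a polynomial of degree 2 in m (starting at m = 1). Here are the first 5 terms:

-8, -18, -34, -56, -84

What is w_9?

-256

1st diffs: -10, -16, -22, -28.
2nd diffs: -6, -6, -6 (constant).
Newton forward-difference form: w_m = -8 + (-10)·C(m-1,1) + (-6)·C(m-1,2).
At m = 9: m-1 = 8, so w_9 = -8 - 80 - 168 = -256.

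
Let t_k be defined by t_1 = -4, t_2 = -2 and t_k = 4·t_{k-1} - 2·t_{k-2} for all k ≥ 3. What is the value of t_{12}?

89152

Compute successive terms:
t_3 = 0;  t_4 = 4;  t_5 = 16;  t_6 = 56;  t_7 = 192;  t_8 = 656;  t_9 = 2240;  t_{10} = 7648;  t_{11} = 26112;  t_{12} = 89152.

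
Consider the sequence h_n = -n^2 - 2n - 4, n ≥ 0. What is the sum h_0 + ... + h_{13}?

Over n = 0..13: Σn = 91, Σn² = 819.
Total = (-1)·819 + (-2)·91 + (-4)·14 = -1057.

-1057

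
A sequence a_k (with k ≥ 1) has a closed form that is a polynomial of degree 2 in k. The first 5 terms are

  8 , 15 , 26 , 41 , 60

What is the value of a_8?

141

1st diffs: 7, 11, 15, 19.
2nd diffs: 4, 4, 4 (constant).
Newton forward-difference form: a_k = 8 + 7·C(k-1,1) + 4·C(k-1,2).
At k = 8: k-1 = 7, so a_8 = 8 + 49 + 84 = 141.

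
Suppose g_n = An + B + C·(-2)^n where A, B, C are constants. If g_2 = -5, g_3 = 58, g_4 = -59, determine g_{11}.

10282

At n = 2, 3, 4: 2A + B + 4C = -5; 3A + B - 8C = 58; 4A + B + 16C = -59.
Subtracting the first from the second: A - 12C = 63.
Subtracting the second from the third: A + 24C = -117.
Solving: C = -5, A = 3, then B = 9.
Hence g_{11} = 3·11 + 9 + (-5)·(-2048) = 10282.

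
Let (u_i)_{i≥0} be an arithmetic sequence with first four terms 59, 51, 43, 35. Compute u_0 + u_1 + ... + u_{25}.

-1066

Common difference d = -8.
u_i = 59 + (i - 0)·(-8).
u_{25} = -141; S = 26·(59 + (-141))/2 = -1066.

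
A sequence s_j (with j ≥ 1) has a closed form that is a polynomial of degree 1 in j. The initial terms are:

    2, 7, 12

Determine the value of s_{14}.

1st diffs: 5, 5 (constant).
So s_j = 5j - 3.
Evaluating at j = 14 gives s_{14} = 67.

67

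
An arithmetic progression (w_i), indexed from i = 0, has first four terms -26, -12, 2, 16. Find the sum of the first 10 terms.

370

Common difference d = 14.
w_i = -26 + (i - 0)·14.
w_9 = 100; S = 10·(-26 + 100)/2 = 370.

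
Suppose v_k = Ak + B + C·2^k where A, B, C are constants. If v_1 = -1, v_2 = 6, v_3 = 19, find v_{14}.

Write the equations: A + B + 2C = -1; 2A + B + 4C = 6; 3A + B + 8C = 19.
Subtracting the first from the second: A + 2C = 7.
Subtracting the second from the third: A + 4C = 13.
Solving: C = 3, A = 1, then B = -8.
Therefore v_{14} = 14 + (-8) + 3·16384 = 49158.

49158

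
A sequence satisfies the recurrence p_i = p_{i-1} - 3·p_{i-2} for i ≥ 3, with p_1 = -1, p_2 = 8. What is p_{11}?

26

Applying the relation repeatedly:
p_3 = 11  p_4 = -13  p_5 = -46  p_6 = -7  p_7 = 131  p_8 = 152  p_9 = -241  p_{10} = -697  p_{11} = 26.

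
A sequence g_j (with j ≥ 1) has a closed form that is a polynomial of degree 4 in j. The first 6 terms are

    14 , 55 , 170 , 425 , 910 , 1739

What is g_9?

7790

1st diffs: 41, 115, 255, 485, 829.
2nd diffs: 74, 140, 230, 344.
3rd diffs: 66, 90, 114.
4th diffs: 24, 24 (constant).
Newton forward-difference form: g_j = 14 + 41·C(j-1,1) + 74·C(j-1,2) + 66·C(j-1,3) + 24·C(j-1,4).
At j = 9: j-1 = 8, so g_9 = 14 + 328 + 2072 + 3696 + 1680 = 7790.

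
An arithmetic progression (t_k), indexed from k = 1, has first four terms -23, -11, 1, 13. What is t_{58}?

661

Common difference d = 12.
t_k = -23 + (k - 1)·12.
t_{58} = -23 + 57·12 = 661.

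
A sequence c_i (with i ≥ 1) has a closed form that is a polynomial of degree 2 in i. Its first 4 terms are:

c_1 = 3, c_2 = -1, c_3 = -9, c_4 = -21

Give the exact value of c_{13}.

1st diffs: -4, -8, -12.
2nd diffs: -4, -4 (constant).
Newton forward-difference form: c_i = 3 + (-4)·C(i-1,1) + (-4)·C(i-1,2).
At i = 13: i-1 = 12, so c_{13} = 3 - 48 - 264 = -309.

-309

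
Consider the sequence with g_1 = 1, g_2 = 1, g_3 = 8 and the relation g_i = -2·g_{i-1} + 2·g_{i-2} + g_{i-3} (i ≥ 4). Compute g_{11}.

13091

Iterate the recurrence:
g_4 = -13; g_5 = 43; g_6 = -104; g_7 = 281; g_8 = -727; g_9 = 1912; g_{10} = -4997; g_{11} = 13091.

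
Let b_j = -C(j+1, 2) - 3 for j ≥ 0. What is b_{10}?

C(11, 2) = 55, so b_{10} = -58.

-58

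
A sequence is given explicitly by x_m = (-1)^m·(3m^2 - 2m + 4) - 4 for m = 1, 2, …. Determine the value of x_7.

-141

(-1)^7 = -1; 3m^2 - 2m + 4 at m=7 is 137; so x_7 = -141.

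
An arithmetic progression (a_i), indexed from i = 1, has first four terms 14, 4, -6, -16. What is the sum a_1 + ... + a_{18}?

Common difference d = -10.
a_i = 14 + (i - 1)·(-10).
a_{18} = -156; S = 18·(14 + (-156))/2 = -1278.

-1278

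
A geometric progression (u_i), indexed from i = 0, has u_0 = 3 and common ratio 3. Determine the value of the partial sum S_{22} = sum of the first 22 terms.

47071589412

u_i = 3·3^(i-0).
S = 3·(3^22 - 1)/(3 - 1) = 3·(31381059609 - 1)/(2) = 47071589412.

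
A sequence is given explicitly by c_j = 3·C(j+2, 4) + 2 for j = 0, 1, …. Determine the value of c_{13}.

4097

C(15, 4) = 1365, so c_{13} = 4097.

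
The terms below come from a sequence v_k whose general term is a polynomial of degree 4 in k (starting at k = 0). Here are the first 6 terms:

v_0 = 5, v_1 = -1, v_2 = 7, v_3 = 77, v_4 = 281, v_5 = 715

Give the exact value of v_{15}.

55985

1st diffs: -6, 8, 70, 204, 434.
2nd diffs: 14, 62, 134, 230.
3rd diffs: 48, 72, 96.
4th diffs: 24, 24 (constant).
Newton forward-difference form: v_k = 5 + (-6)·C(k,1) + 14·C(k,2) + 48·C(k,3) + 24·C(k,4).
At k = 15: k = 15, so v_{15} = 5 - 90 + 1470 + 21840 + 32760 = 55985.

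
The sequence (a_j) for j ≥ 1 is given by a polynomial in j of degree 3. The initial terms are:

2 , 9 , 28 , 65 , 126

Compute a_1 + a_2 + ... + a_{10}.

3035

1st diffs: 7, 19, 37, 61.
2nd diffs: 12, 18, 24.
3rd diffs: 6, 6 (constant).
Newton forward-difference form: a_j = 2 + 7·C(j-1,1) + 12·C(j-1,2) + 6·C(j-1,3).
Continuing: …, 217, 344, 513, 730, …, a_{10} = 1001.
Summing j = 1..10 (10 terms) gives 3035.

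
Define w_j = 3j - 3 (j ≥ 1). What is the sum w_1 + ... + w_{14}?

273

Over j = 1..14: Σj = 105.
Total = (3)·105 + (-3)·14 = 273.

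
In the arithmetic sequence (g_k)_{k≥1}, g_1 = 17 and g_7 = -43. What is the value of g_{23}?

Common difference d = (-43 - 17) / (7 - 1) = -10.
g_k = 17 + (k - 1)·(-10).
g_{23} = 17 + 22·(-10) = -203.

-203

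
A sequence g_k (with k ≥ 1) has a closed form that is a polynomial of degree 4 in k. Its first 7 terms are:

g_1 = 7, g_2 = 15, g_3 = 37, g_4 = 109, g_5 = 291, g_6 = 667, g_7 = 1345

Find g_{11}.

1st diffs: 8, 22, 72, 182, 376, 678.
2nd diffs: 14, 50, 110, 194, 302.
3rd diffs: 36, 60, 84, 108.
4th diffs: 24, 24, 24 (constant).
Newton forward-difference form: g_k = 7 + 8·C(k-1,1) + 14·C(k-1,2) + 36·C(k-1,3) + 24·C(k-1,4).
At k = 11: k-1 = 10, so g_{11} = 7 + 80 + 630 + 4320 + 5040 = 10077.

10077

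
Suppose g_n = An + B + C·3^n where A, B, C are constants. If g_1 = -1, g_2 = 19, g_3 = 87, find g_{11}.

708535

The three given values yield: A + B + 3C = -1; 2A + B + 9C = 19; 3A + B + 27C = 87.
Subtracting the first from the second: A + 6C = 20.
Subtracting the second from the third: A + 18C = 68.
Solving: C = 4, A = -4, then B = -9.
Hence g_{11} = -4·11 + (-9) + 4·177147 = 708535.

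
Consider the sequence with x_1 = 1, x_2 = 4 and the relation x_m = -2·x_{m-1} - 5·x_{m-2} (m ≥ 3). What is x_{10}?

-596

x_3 = -13;  x_4 = 6;  x_5 = 53;  x_6 = -136;  x_7 = 7;  x_8 = 666;  x_9 = -1367;  x_{10} = -596.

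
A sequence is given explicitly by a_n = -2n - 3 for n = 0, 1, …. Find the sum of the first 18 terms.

Over n = 0..17: Σn = 153.
Total = (-2)·153 + (-3)·18 = -360.

-360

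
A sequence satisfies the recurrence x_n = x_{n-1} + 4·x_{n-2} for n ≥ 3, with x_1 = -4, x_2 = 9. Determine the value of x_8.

589

Iterate the recurrence:
x_3 = -7, x_4 = 29, x_5 = 1, x_6 = 117, x_7 = 121, x_8 = 589.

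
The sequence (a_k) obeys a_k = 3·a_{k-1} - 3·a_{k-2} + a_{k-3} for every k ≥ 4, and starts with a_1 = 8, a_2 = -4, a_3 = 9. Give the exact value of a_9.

a_4 = 47, a_5 = 110, a_6 = 198, a_7 = 311, a_8 = 449, a_9 = 612.

612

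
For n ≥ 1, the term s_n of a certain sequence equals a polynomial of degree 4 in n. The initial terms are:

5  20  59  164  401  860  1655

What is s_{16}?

54620

1st diffs: 15, 39, 105, 237, 459, 795.
2nd diffs: 24, 66, 132, 222, 336.
3rd diffs: 42, 66, 90, 114.
4th diffs: 24, 24, 24 (constant).
Newton forward-difference form: s_n = 5 + 15·C(n-1,1) + 24·C(n-1,2) + 42·C(n-1,3) + 24·C(n-1,4).
At n = 16: n-1 = 15, so s_{16} = 5 + 225 + 2520 + 19110 + 32760 = 54620.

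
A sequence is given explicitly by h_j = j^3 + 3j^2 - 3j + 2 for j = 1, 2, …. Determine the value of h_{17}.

5731

h_{17} = 1·17^3 + 3·17^2 - 3·17 + 2 = 5731.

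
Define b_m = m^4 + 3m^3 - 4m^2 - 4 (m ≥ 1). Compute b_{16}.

b_{16} = 1·16^4 + 3·16^3 - 4·16^2 - 4 = 76796.

76796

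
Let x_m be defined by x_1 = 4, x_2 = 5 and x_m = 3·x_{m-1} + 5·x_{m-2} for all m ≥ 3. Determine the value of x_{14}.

Applying the relation repeatedly:
x_3 = 35;  x_4 = 130;  x_5 = 565;  …;  x_{11} = 3044585;  x_{12} = 12764605;  x_{13} = 53516740;  x_{14} = 224373245.

224373245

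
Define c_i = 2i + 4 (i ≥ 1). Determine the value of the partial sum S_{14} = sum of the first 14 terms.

Over i = 1..14: Σi = 105.
Total = (2)·105 + (4)·14 = 266.

266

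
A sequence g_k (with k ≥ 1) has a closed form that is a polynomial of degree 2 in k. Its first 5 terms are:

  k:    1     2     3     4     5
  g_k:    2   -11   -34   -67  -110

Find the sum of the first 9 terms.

-1290

1st diffs: -13, -23, -33, -43.
2nd diffs: -10, -10, -10 (constant).
Newton forward-difference form: g_k = 2 + (-13)·C(k-1,1) + (-10)·C(k-1,2).
Continuing: -163, -226, -299, -382.
Summing k = 1..9 (9 terms) gives -1290.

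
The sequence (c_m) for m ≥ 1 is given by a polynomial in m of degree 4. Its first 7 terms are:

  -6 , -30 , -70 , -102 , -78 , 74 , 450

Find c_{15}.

30962

1st diffs: -24, -40, -32, 24, 152, 376.
2nd diffs: -16, 8, 56, 128, 224.
3rd diffs: 24, 48, 72, 96.
4th diffs: 24, 24, 24 (constant).
So c_m = m^4 - 6m^3 + 3m^2 - 6m + 2.
Evaluating at m = 15 gives c_{15} = 30962.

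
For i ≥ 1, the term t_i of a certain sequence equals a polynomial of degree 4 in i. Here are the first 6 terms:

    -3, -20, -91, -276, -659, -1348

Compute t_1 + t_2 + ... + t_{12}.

-61746

1st diffs: -17, -71, -185, -383, -689.
2nd diffs: -54, -114, -198, -306.
3rd diffs: -60, -84, -108.
4th diffs: -24, -24 (constant).
So t_i = -i^4 - 2i^2 + 4i - 4.
Continuing: …, -2475, -4196, -6691, -10164, …, t_{12} = -20980.
Summing i = 1..12 (12 terms) gives -61746.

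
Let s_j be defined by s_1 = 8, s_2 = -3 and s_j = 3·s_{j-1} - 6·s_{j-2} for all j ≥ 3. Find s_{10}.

-31833

s_3 = -57;  s_4 = -153;  s_5 = -117;  s_6 = 567;  s_7 = 2403;  s_8 = 3807;  s_9 = -2997;  s_{10} = -31833.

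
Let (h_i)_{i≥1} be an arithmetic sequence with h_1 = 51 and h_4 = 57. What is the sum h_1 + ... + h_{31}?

2511

Common difference d = (57 - 51) / (4 - 1) = 2.
h_i = 51 + (i - 1)·2.
h_{31} = 111; S = 31·(51 + 111)/2 = 2511.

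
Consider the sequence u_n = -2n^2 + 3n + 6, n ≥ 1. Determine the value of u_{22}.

-896

u_{22} = -2·22^2 + 3·22 + 6 = -896.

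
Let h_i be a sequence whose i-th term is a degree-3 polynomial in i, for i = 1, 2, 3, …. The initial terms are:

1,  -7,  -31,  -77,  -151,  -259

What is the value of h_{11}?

1st diffs: -8, -24, -46, -74, -108.
2nd diffs: -16, -22, -28, -34.
3rd diffs: -6, -6, -6 (constant).
Newton forward-difference form: h_i = 1 + (-8)·C(i-1,1) + (-16)·C(i-1,2) + (-6)·C(i-1,3).
At i = 11: i-1 = 10, so h_{11} = 1 - 80 - 720 - 720 = -1519.

-1519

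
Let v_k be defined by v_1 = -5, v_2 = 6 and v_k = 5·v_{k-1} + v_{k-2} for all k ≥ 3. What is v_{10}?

v_3 = 25, v_4 = 131, v_5 = 680, v_6 = 3531, v_7 = 18335, v_8 = 95206, v_9 = 494365, v_{10} = 2567031.

2567031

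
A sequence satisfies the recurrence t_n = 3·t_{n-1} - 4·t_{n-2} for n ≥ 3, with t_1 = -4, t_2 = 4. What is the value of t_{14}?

34564

Applying the relation repeatedly:
t_3 = 28;  t_4 = 68;  t_5 = 92;  …;  t_{11} = 3868;  t_{12} = 16196;  t_{13} = 33116;  t_{14} = 34564.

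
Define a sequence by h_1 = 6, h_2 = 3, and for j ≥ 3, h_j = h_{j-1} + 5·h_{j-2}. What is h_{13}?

Step forward from the initial values:
h_3 = 33  h_4 = 48  h_5 = 213  …  h_{10} = 30288  h_{11} = 87153  h_{12} = 238593  h_{13} = 674358.

674358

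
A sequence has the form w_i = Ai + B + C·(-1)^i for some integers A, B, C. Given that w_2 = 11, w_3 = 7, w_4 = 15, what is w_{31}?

Write the equations: 2A + B + C = 11; 3A + B - C = 7; 4A + B + C = 15.
Subtracting the first from the second: A - 2C = -4.
Subtracting the second from the third: A + 2C = 8.
Solving: C = 3, A = 2, then B = 4.
Hence w_{31} = 2·31 + 4 + 3·(-1) = 63.

63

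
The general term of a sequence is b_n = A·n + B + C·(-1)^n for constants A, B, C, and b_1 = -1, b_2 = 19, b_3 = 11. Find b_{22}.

Plug in n = 1, 2, 3: A + B - C = -1; 2A + B + C = 19; 3A + B - C = 11.
Subtracting the first from the second: A + 2C = 20.
Subtracting the second from the third: A - 2C = -8.
Solving: C = 7, A = 6, then B = 0.
So b_n = 6·n + 0 + 7·(-1)^n; at n=22 this is 139.

139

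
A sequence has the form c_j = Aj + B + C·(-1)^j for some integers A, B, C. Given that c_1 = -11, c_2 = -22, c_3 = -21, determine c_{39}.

The three given values yield: A + B - C = -11; 2A + B + C = -22; 3A + B - C = -21.
Subtracting the first from the second: A + 2C = -11.
Subtracting the second from the third: A - 2C = 1.
Solving: C = -3, A = -5, then B = -9.
So c_j = -5·j + (-9) + (-3)·(-1)^j; at j=39 this is -201.

-201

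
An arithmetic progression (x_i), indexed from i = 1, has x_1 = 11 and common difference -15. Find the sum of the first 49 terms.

x_i = 11 + (i - 1)·(-15).
x_{49} = -709; S = 49·(11 + (-709))/2 = -17101.

-17101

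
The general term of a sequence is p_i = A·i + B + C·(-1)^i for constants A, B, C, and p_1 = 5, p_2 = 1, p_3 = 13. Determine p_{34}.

129

The three given values yield: A + B - C = 5; 2A + B + C = 1; 3A + B - C = 13.
Subtracting the first from the second: A + 2C = -4.
Subtracting the second from the third: A - 2C = 12.
Solving: C = -4, A = 4, then B = -3.
Hence p_{34} = 4·34 + (-3) + (-4)·1 = 129.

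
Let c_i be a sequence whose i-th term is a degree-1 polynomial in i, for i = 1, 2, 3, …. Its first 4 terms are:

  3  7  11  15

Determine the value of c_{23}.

1st diffs: 4, 4, 4 (constant).
So c_i = 4i - 1.
Evaluating at i = 23 gives c_{23} = 91.

91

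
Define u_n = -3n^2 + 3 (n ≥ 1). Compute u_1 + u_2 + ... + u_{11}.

-1485

Over n = 1..11: Σn = 66, Σn² = 506.
Total = (-3)·506 + (3)·11 = -1485.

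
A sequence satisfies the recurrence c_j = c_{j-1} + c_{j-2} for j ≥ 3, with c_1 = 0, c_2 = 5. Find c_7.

40

Compute successive terms:
c_3 = 5;  c_4 = 10;  c_5 = 15;  c_6 = 25;  c_7 = 40.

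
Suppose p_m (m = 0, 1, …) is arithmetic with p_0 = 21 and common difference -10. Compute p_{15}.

-129

p_m = 21 + (m - 0)·(-10).
p_{15} = 21 + 15·(-10) = -129.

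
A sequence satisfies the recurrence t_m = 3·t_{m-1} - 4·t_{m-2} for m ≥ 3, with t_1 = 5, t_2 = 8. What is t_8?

172

t_3 = 4, t_4 = -20, t_5 = -76, t_6 = -148, t_7 = -140, t_8 = 172.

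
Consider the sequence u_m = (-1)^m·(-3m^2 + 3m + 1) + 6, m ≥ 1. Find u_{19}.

1031

(-1)^19 = -1; -3m^2 + 3m + 1 at m=19 is -1025; so u_{19} = 1031.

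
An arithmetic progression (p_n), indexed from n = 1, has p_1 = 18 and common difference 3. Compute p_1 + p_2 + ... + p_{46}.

3933

p_n = 18 + (n - 1)·3.
p_{46} = 153; S = 46·(18 + 153)/2 = 3933.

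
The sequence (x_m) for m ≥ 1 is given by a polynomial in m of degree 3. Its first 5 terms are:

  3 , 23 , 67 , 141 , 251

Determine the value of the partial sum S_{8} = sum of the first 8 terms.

2348

1st diffs: 20, 44, 74, 110.
2nd diffs: 24, 30, 36.
3rd diffs: 6, 6 (constant).
So x_m = m^3 + 6m^2 - 5m + 1.
Continuing: 403, 603, 857.
Summing m = 1..8 (8 terms) gives 2348.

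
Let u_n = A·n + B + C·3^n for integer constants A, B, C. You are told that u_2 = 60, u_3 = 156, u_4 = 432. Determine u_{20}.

Write the equations: 2A + B + 9C = 60; 3A + B + 27C = 156; 4A + B + 81C = 432.
Subtracting the first from the second: A + 18C = 96.
Subtracting the second from the third: A + 54C = 276.
Solving: C = 5, A = 6, then B = 3.
Therefore u_{20} = 120 + 3 + 5·3486784401 = 17433922128.

17433922128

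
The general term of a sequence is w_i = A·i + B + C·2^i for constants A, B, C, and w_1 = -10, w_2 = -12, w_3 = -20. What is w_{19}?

-1572796

Plug in i = 1, 2, 3: A + B + 2C = -10; 2A + B + 4C = -12; 3A + B + 8C = -20.
Subtracting the first from the second: A + 2C = -2.
Subtracting the second from the third: A + 4C = -8.
Solving: C = -3, A = 4, then B = -8.
Therefore w_{19} = 76 + (-8) + (-3)·524288 = -1572796.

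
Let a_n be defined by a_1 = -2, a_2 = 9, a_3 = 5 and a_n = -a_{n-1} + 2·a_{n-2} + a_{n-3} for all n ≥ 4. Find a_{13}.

-249

Iterate the recurrence:
a_4 = 11, a_5 = 8, a_6 = 19, a_7 = 8, a_8 = 38, a_9 = -3, a_{10} = 87, a_{11} = -55, a_{12} = 226, a_{13} = -249.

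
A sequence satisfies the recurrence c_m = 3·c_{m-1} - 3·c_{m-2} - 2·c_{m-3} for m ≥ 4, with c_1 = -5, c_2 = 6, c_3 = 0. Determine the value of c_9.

372

Compute successive terms:
c_4 = -8  c_5 = -36  c_6 = -84  c_7 = -128  c_8 = -60  c_9 = 372.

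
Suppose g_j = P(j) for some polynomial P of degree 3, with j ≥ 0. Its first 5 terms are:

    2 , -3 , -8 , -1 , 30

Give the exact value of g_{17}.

1st diffs: -5, -5, 7, 31.
2nd diffs: 0, 12, 24.
3rd diffs: 12, 12 (constant).
Newton forward-difference form: g_j = 2 + (-5)·C(j,1) + 12·C(j,3).
At j = 17: j = 17, so g_{17} = 2 - 85 + 8160 = 8077.

8077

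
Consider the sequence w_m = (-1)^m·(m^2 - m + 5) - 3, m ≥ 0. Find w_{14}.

184

(-1)^14 = 1; m^2 - m + 5 at m=14 is 187; so w_{14} = 184.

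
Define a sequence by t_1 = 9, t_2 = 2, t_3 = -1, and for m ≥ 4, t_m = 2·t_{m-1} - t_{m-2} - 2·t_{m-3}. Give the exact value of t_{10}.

t_4 = -22, t_5 = -47, t_6 = -70, t_7 = -49, t_8 = 66, t_9 = 321, t_{10} = 674.

674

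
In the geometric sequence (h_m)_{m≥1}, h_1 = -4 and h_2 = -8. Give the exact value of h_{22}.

-8388608

Common ratio r = 2.
h_m = (-4)·2^(m-1).
h_{22} = (-4)·2^21 = -8388608.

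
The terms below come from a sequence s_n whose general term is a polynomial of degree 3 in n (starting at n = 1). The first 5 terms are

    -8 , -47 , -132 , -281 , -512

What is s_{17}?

-16232

1st diffs: -39, -85, -149, -231.
2nd diffs: -46, -64, -82.
3rd diffs: -18, -18 (constant).
Newton forward-difference form: s_n = -8 + (-39)·C(n-1,1) + (-46)·C(n-1,2) + (-18)·C(n-1,3).
At n = 17: n-1 = 16, so s_{17} = -8 - 624 - 5520 - 10080 = -16232.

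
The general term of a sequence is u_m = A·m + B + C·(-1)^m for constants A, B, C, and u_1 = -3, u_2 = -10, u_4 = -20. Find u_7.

Plug in m = 1, 2, 4: A + B - C = -3; 2A + B + C = -10; 4A + B + C = -20.
Subtracting the first from the second: A + 2C = -7.
Subtracting the second from the third: 2A = -10.
Solving: C = -1, A = -5, then B = 1.
So u_m = -5·m + 1 + (-1)·(-1)^m; at m=7 this is -33.

-33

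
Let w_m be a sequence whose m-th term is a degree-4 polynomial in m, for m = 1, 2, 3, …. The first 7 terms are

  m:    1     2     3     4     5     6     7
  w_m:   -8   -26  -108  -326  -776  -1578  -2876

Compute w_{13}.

-32168

1st diffs: -18, -82, -218, -450, -802, -1298.
2nd diffs: -64, -136, -232, -352, -496.
3rd diffs: -72, -96, -120, -144.
4th diffs: -24, -24, -24 (constant).
Newton forward-difference form: w_m = -8 + (-18)·C(m-1,1) + (-64)·C(m-1,2) + (-72)·C(m-1,3) + (-24)·C(m-1,4).
At m = 13: m-1 = 12, so w_{13} = -8 - 216 - 4224 - 15840 - 11880 = -32168.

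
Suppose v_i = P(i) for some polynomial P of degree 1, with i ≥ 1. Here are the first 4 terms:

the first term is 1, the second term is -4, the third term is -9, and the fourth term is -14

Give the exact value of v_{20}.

-94

1st diffs: -5, -5, -5 (constant).
So v_i = -5i + 6.
Evaluating at i = 20 gives v_{20} = -94.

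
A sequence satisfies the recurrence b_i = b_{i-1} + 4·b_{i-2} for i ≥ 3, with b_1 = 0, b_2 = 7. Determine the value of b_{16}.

Compute successive terms:
b_3 = 7;  b_4 = 35;  b_5 = 63;  …;  b_{13} = 135135;  b_{14} = 347627;  b_{15} = 888167;  b_{16} = 2278675.

2278675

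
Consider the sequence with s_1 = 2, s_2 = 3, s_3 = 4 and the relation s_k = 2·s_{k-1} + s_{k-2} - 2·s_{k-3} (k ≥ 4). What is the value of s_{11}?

684

Applying the relation repeatedly:
s_4 = 7  s_5 = 12  s_6 = 23  s_7 = 44  s_8 = 87  s_9 = 172  s_{10} = 343  s_{11} = 684.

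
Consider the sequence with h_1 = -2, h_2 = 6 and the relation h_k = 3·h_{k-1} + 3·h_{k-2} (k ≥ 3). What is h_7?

Iterate the recurrence:
h_3 = 12, h_4 = 54, h_5 = 198, h_6 = 756, h_7 = 2862.

2862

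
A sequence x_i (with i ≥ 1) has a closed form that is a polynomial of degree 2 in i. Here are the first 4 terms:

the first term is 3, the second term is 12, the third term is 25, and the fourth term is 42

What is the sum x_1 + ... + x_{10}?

1st diffs: 9, 13, 17.
2nd diffs: 4, 4 (constant).
Newton forward-difference form: x_i = 3 + 9·C(i-1,1) + 4·C(i-1,2).
Continuing: …, 63, 88, 117, 150, …, x_{10} = 228.
Summing i = 1..10 (10 terms) gives 915.

915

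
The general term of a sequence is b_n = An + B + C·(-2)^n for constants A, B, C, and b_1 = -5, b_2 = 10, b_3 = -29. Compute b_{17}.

Write the equations: A + B - 2C = -5; 2A + B + 4C = 10; 3A + B - 8C = -29.
Subtracting the first from the second: A + 6C = 15.
Subtracting the second from the third: A - 12C = -39.
Solving: C = 3, A = -3, then B = 4.
Therefore b_{17} = -51 + 4 + 3·(-131072) = -393263.

-393263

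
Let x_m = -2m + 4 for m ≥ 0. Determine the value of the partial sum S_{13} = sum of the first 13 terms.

Over m = 0..12: Σm = 78.
Total = (-2)·78 + (4)·13 = -104.

-104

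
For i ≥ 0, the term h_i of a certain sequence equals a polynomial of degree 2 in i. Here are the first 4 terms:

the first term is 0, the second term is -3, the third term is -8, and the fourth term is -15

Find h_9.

-99

1st diffs: -3, -5, -7.
2nd diffs: -2, -2 (constant).
So h_i = -i^2 - 2i.
Evaluating at i = 9 gives h_9 = -99.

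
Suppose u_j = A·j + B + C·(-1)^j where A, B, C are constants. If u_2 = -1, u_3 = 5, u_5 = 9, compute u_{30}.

The three given values yield: 2A + B + C = -1; 3A + B - C = 5; 5A + B - C = 9.
Subtracting the first from the second: A - 2C = 6.
Subtracting the second from the third: 2A = 4.
Solving: C = -2, A = 2, then B = -3.
Hence u_{30} = 2·30 + (-3) + (-2)·1 = 55.

55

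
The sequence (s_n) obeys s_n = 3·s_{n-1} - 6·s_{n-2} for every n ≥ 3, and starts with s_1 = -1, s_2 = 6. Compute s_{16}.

2073276

Compute successive terms:
s_3 = 24, s_4 = 36, s_5 = -36, …, s_{13} = -177876, s_{14} = -376164, s_{15} = -61236, s_{16} = 2073276.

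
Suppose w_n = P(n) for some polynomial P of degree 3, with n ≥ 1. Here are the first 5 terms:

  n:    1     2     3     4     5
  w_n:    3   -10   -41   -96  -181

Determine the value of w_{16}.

-4812

1st diffs: -13, -31, -55, -85.
2nd diffs: -18, -24, -30.
3rd diffs: -6, -6 (constant).
So w_n = -n^3 - 3n^2 + 3n + 4.
Evaluating at n = 16 gives w_{16} = -4812.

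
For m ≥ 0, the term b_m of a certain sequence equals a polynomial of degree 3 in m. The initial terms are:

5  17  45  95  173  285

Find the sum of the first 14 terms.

12992

1st diffs: 12, 28, 50, 78, 112.
2nd diffs: 16, 22, 28, 34.
3rd diffs: 6, 6, 6 (constant).
Newton forward-difference form: b_m = 5 + 12·C(m,1) + 16·C(m,2) + 6·C(m,3).
Continuing: …, 437, 635, 885, 1193, …, b_{13} = 3125.
Summing m = 0..13 (14 terms) gives 12992.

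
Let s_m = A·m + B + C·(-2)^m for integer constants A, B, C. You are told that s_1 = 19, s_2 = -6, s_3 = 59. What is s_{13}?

Write the equations: A + B - 2C = 19; 2A + B + 4C = -6; 3A + B - 8C = 59.
Subtracting the first from the second: A + 6C = -25.
Subtracting the second from the third: A - 12C = 65.
Solving: C = -5, A = 5, then B = 4.
So s_m = 5·m + 4 + (-5)·(-2)^m; at m=13 this is 41029.

41029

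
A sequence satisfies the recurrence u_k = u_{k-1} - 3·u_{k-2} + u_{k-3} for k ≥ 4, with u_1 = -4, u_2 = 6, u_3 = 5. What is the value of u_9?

-268

u_4 = -17;  u_5 = -26;  u_6 = 30;  u_7 = 91;  u_8 = -25;  u_9 = -268.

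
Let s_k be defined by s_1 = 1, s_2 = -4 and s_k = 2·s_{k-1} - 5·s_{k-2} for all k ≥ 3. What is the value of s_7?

Step forward from the initial values:
s_3 = -13;  s_4 = -6;  s_5 = 53;  s_6 = 136;  s_7 = 7.

7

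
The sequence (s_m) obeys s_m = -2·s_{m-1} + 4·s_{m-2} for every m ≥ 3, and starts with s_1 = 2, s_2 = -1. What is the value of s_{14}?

-3313664

Applying the relation repeatedly:
s_3 = 10;  s_4 = -24;  s_5 = 88;  …;  s_{11} = 97792;  s_{12} = -316416;  s_{13} = 1024000;  s_{14} = -3313664.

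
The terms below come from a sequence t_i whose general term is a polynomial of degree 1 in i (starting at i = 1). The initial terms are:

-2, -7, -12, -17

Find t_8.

-37

1st diffs: -5, -5, -5 (constant).
So t_i = -5i + 3.
Evaluating at i = 8 gives t_8 = -37.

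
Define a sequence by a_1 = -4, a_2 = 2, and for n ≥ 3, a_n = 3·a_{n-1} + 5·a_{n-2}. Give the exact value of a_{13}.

Compute successive terms:
a_3 = -14;  a_4 = -32;  a_5 = -166;  …;  a_{10} = -205888;  a_{11} = -863294;  a_{12} = -3619322;  a_{13} = -15174436.

-15174436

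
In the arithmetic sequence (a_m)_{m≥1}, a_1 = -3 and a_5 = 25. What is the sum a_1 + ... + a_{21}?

1407

Common difference d = (25 - (-3)) / (5 - 1) = 7.
a_m = -3 + (m - 1)·7.
a_{21} = 137; S = 21·(-3 + 137)/2 = 1407.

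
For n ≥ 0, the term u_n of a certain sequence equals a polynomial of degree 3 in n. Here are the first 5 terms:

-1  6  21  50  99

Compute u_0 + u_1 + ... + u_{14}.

1st diffs: 7, 15, 29, 49.
2nd diffs: 8, 14, 20.
3rd diffs: 6, 6 (constant).
Newton forward-difference form: u_n = -1 + 7·C(n,1) + 8·C(n,2) + 6·C(n,3).
Continuing: …, 174, 281, 426, 615, …, u_{14} = 3009.
Summing n = 0..14 (15 terms) gives 12550.

12550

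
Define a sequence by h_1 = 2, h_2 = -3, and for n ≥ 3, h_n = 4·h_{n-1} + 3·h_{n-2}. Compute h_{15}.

Step forward from the initial values:
h_3 = -6;  h_4 = -33;  h_5 = -150;  …;  h_{12} = -7025073;  h_{13} = -32636742;  h_{14} = -151622187;  h_{15} = -704398974.

-704398974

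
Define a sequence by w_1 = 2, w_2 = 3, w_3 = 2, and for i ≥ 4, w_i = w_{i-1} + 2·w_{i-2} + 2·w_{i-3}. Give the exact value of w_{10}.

w_4 = 12; w_5 = 22; w_6 = 50; w_7 = 118; w_8 = 262; w_9 = 598; w_{10} = 1358.

1358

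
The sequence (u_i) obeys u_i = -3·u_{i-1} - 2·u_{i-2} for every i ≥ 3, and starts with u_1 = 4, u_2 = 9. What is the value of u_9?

u_3 = -35; u_4 = 87; u_5 = -191; u_6 = 399; u_7 = -815; u_8 = 1647; u_9 = -3311.
(Characteristic roots are -1 and -2.)

-3311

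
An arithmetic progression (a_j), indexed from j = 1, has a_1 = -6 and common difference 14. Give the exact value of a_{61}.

a_j = -6 + (j - 1)·14.
a_{61} = -6 + 60·14 = 834.

834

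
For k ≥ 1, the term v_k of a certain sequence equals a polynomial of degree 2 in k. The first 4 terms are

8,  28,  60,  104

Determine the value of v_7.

1st diffs: 20, 32, 44.
2nd diffs: 12, 12 (constant).
Newton forward-difference form: v_k = 8 + 20·C(k-1,1) + 12·C(k-1,2).
At k = 7: k-1 = 6, so v_7 = 8 + 120 + 180 = 308.

308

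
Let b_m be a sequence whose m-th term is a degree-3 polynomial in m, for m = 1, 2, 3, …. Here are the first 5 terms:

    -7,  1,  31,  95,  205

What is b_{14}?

1st diffs: 8, 30, 64, 110.
2nd diffs: 22, 34, 46.
3rd diffs: 12, 12 (constant).
Newton forward-difference form: b_m = -7 + 8·C(m-1,1) + 22·C(m-1,2) + 12·C(m-1,3).
At m = 14: m-1 = 13, so b_{14} = -7 + 104 + 1716 + 3432 = 5245.

5245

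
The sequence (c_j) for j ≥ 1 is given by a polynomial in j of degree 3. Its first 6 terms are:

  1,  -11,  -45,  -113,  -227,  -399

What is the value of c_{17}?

1st diffs: -12, -34, -68, -114, -172.
2nd diffs: -22, -34, -46, -58.
3rd diffs: -12, -12, -12 (constant).
Newton forward-difference form: c_j = 1 + (-12)·C(j-1,1) + (-22)·C(j-1,2) + (-12)·C(j-1,3).
At j = 17: j-1 = 16, so c_{17} = 1 - 192 - 2640 - 6720 = -9551.

-9551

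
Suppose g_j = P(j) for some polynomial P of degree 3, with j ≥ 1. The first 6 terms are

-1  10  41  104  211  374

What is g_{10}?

1st diffs: 11, 31, 63, 107, 163.
2nd diffs: 20, 32, 44, 56.
3rd diffs: 12, 12, 12 (constant).
So g_j = 2j^3 - 2j^2 + 3j - 4.
Evaluating at j = 10 gives g_{10} = 1826.

1826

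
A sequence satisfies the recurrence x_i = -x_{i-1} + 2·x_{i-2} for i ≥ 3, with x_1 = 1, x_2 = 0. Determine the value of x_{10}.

-170

x_3 = 2  x_4 = -2  x_5 = 6  x_6 = -10  x_7 = 22  x_8 = -42  x_9 = 86  x_{10} = -170.
(Characteristic roots are 1 and -2.)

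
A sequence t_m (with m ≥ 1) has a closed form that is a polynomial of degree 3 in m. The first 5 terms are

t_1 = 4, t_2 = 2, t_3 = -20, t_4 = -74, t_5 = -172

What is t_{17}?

1st diffs: -2, -22, -54, -98.
2nd diffs: -20, -32, -44.
3rd diffs: -12, -12 (constant).
So t_m = -2m^3 + 2m^2 + 6m - 2.
Evaluating at m = 17 gives t_{17} = -9148.

-9148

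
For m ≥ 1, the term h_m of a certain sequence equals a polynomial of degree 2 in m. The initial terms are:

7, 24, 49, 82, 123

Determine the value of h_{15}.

973

1st diffs: 17, 25, 33, 41.
2nd diffs: 8, 8, 8 (constant).
Newton forward-difference form: h_m = 7 + 17·C(m-1,1) + 8·C(m-1,2).
At m = 15: m-1 = 14, so h_{15} = 7 + 238 + 728 = 973.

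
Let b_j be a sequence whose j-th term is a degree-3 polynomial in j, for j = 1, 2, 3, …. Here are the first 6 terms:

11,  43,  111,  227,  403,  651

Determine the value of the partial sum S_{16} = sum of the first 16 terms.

46016

1st diffs: 32, 68, 116, 176, 248.
2nd diffs: 36, 48, 60, 72.
3rd diffs: 12, 12, 12 (constant).
So b_j = 2j^3 + 6j^2 + 3.
Continuing: …, 983, 1411, 1947, 2603, …, b_{16} = 9731.
Summing j = 1..16 (16 terms) gives 46016.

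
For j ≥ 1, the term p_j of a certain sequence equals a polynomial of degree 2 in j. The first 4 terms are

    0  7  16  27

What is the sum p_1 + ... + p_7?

217

1st diffs: 7, 9, 11.
2nd diffs: 2, 2 (constant).
Newton forward-difference form: p_j = 7·C(j-1,1) + 2·C(j-1,2).
Continuing: 40, 55, 72.
Summing j = 1..7 (7 terms) gives 217.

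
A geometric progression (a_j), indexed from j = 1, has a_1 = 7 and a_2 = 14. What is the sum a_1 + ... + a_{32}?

Common ratio r = 2.
a_j = 7·2^(j-1).
S = 7·(2^32 - 1)/(2 - 1) = 7·(4294967296 - 1)/(1) = 30064771065.

30064771065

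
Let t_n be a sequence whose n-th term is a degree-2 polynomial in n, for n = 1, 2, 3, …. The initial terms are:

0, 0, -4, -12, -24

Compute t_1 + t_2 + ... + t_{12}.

1st diffs: 0, -4, -8, -12.
2nd diffs: -4, -4, -4 (constant).
Newton forward-difference form: t_n = (-4)·C(n-1,2).
Continuing: …, -40, -60, -84, -112, …, t_{12} = -220.
Summing n = 1..12 (12 terms) gives -880.

-880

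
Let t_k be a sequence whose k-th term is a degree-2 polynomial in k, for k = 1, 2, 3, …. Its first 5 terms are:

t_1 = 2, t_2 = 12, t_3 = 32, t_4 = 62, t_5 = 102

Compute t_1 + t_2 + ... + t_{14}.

1st diffs: 10, 20, 30, 40.
2nd diffs: 10, 10, 10 (constant).
Newton forward-difference form: t_k = 2 + 10·C(k-1,1) + 10·C(k-1,2).
Continuing: …, 152, 212, 282, 362, …, t_{14} = 912.
Summing k = 1..14 (14 terms) gives 4578.

4578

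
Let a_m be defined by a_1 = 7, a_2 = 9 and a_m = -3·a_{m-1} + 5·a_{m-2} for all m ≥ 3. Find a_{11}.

-203107

a_3 = 8  a_4 = 21  a_5 = -23  a_6 = 174  a_7 = -637  a_8 = 2781  a_9 = -11528  a_{10} = 48489  a_{11} = -203107.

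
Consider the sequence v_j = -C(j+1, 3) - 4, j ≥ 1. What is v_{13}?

-368

C(14, 3) = 364, so v_{13} = -368.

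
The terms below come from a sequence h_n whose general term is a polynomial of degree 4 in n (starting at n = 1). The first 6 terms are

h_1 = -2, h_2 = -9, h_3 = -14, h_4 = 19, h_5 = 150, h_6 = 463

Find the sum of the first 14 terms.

84147

1st diffs: -7, -5, 33, 131, 313.
2nd diffs: 2, 38, 98, 182.
3rd diffs: 36, 60, 84.
4th diffs: 24, 24 (constant).
Newton forward-difference form: h_n = -2 + (-7)·C(n-1,1) + 2·C(n-1,2) + 36·C(n-1,3) + 24·C(n-1,4).
Continuing: …, 1066, 2091, 3694, 6055, …, h_{14} = 27519.
Summing n = 1..14 (14 terms) gives 84147.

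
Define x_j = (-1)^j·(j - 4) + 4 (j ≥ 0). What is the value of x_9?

(-1)^9 = -1; j - 4 at j=9 is 5; so x_9 = -1.

-1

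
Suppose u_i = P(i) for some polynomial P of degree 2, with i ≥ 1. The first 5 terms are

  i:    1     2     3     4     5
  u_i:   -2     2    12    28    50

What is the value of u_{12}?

372

1st diffs: 4, 10, 16, 22.
2nd diffs: 6, 6, 6 (constant).
So u_i = 3i^2 - 5i.
Evaluating at i = 12 gives u_{12} = 372.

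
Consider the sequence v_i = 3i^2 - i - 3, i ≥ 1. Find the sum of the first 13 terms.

2327

Over i = 1..13: Σi = 91, Σi² = 819.
Total = (3)·819 + (-1)·91 + (-3)·13 = 2327.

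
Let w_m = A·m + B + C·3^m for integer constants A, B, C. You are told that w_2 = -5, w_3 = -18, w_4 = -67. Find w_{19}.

-1162261378

At m = 2, 3, 4: 2A + B + 9C = -5; 3A + B + 27C = -18; 4A + B + 81C = -67.
Subtracting the first from the second: A + 18C = -13.
Subtracting the second from the third: A + 54C = -49.
Solving: C = -1, A = 5, then B = -6.
So w_m = 5·m + (-6) + (-1)·3^m; at m=19 this is -1162261378.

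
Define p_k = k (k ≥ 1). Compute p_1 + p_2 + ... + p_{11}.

66

Over k = 1..11: Σk = 66.
Total = (1)·66 = 66.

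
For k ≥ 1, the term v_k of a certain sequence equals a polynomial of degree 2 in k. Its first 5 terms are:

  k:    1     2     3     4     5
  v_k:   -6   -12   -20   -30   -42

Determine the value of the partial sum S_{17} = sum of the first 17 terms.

1st diffs: -6, -8, -10, -12.
2nd diffs: -2, -2, -2 (constant).
Newton forward-difference form: v_k = -6 + (-6)·C(k-1,1) + (-2)·C(k-1,2).
Continuing: …, -56, -72, -90, -110, …, v_{17} = -342.
Summing k = 1..17 (17 terms) gives -2278.

-2278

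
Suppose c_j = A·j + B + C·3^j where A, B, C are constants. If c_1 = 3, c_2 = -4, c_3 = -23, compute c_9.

-19685

The three given values yield: A + B + 3C = 3; 2A + B + 9C = -4; 3A + B + 27C = -23.
Subtracting the first from the second: A + 6C = -7.
Subtracting the second from the third: A + 18C = -19.
Solving: C = -1, A = -1, then B = 7.
Therefore c_9 = -9 + 7 + (-1)·19683 = -19685.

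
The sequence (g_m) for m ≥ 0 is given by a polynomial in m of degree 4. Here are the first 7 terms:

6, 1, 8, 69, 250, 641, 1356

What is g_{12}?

21858

1st diffs: -5, 7, 61, 181, 391, 715.
2nd diffs: 12, 54, 120, 210, 324.
3rd diffs: 42, 66, 90, 114.
4th diffs: 24, 24, 24 (constant).
Newton forward-difference form: g_m = 6 + (-5)·C(m,1) + 12·C(m,2) + 42·C(m,3) + 24·C(m,4).
At m = 12: m = 12, so g_{12} = 6 - 60 + 792 + 9240 + 11880 = 21858.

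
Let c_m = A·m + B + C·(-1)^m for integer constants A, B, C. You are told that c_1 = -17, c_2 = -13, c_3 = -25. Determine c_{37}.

-161

The three given values yield: A + B - C = -17; 2A + B + C = -13; 3A + B - C = -25.
Subtracting the first from the second: A + 2C = 4.
Subtracting the second from the third: A - 2C = -12.
Solving: C = 4, A = -4, then B = -9.
Therefore c_{37} = -148 + (-9) + 4·(-1) = -161.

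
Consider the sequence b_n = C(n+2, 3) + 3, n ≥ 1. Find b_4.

C(6, 3) = 20, so b_4 = 23.

23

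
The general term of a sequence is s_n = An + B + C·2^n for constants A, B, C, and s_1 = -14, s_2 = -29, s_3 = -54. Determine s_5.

-184

The three given values yield: A + B + 2C = -14; 2A + B + 4C = -29; 3A + B + 8C = -54.
Subtracting the first from the second: A + 2C = -15.
Subtracting the second from the third: A + 4C = -25.
Solving: C = -5, A = -5, then B = 1.
So s_n = -5·n + 1 + (-5)·2^n; at n=5 this is -184.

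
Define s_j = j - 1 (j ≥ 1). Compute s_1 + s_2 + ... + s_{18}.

Over j = 1..18: Σj = 171.
Total = (1)·171 + (-1)·18 = 153.

153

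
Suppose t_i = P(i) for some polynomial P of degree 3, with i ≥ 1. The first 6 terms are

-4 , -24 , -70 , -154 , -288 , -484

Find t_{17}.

1st diffs: -20, -46, -84, -134, -196.
2nd diffs: -26, -38, -50, -62.
3rd diffs: -12, -12, -12 (constant).
Newton forward-difference form: t_i = -4 + (-20)·C(i-1,1) + (-26)·C(i-1,2) + (-12)·C(i-1,3).
At i = 17: i-1 = 16, so t_{17} = -4 - 320 - 3120 - 6720 = -10164.

-10164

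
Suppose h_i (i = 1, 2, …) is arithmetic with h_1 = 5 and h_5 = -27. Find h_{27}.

Common difference d = (-27 - 5) / (5 - 1) = -8.
h_i = 5 + (i - 1)·(-8).
h_{27} = 5 + 26·(-8) = -203.

-203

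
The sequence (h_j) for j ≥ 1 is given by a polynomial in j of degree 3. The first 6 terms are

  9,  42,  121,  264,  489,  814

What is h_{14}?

1st diffs: 33, 79, 143, 225, 325.
2nd diffs: 46, 64, 82, 100.
3rd diffs: 18, 18, 18 (constant).
So h_j = 3j^3 + 5j^2 - 3j + 4.
Evaluating at j = 14 gives h_{14} = 9174.

9174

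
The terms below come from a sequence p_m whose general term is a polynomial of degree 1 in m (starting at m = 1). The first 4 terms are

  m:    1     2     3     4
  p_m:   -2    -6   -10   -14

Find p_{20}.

-78

1st diffs: -4, -4, -4 (constant).
So p_m = -4m + 2.
Evaluating at m = 20 gives p_{20} = -78.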